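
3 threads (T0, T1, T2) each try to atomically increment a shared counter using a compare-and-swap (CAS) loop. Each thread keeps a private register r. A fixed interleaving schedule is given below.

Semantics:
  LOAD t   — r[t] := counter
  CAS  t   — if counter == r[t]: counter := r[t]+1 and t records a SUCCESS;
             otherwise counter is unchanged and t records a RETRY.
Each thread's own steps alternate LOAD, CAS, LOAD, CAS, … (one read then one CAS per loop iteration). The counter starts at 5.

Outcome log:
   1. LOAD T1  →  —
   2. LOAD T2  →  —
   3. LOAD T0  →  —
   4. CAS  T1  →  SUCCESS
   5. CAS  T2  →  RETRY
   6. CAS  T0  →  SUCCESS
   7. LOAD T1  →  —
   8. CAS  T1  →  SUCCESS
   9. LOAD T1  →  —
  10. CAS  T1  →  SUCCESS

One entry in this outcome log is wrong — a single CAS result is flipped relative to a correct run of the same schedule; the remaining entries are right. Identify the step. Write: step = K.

step = 6

Re-executing:
#1 T1 reads 5
#2 T2 reads 5
#3 T0 reads 5
#4 T1 CAS(5→6) writes; counter now 6
#5 T2 CAS(5→6) fails; counter now 6
#6 T0 CAS(5→6) fails; counter now 6
#7 T1 reads 6
#8 T1 CAS(6→7) writes; counter now 7
#9 T1 reads 7
#10 T1 CAS(7→8) writes; counter now 8
Flip is step 6.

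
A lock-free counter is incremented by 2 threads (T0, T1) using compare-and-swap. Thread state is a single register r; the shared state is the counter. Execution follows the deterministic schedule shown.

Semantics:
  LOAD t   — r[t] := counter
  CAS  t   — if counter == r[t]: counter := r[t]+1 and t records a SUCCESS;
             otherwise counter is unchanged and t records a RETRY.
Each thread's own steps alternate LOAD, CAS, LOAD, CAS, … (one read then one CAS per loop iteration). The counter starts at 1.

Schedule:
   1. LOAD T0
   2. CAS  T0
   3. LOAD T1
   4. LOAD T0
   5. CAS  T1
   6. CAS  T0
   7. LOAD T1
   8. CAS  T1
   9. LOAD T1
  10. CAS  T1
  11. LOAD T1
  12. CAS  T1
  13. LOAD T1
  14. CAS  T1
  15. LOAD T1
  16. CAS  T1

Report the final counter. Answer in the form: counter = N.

counter = 8

[1] T0.load  rd  (counter 1, T0.r 1)
[2] T0.cas  hit  (counter 2, T0.r 1)
[3] T1.load  rd  (counter 2, T1.r 2)
[4] T0.load  rd  (counter 2, T0.r 2)
[5] T1.cas  hit  (counter 3, T1.r 2)
[6] T0.cas  miss  (counter 3, T0.r 2)
[7] T1.load  rd  (counter 3, T1.r 3)
[8] T1.cas  hit  (counter 4, T1.r 3)
[9] T1.load  rd  (counter 4, T1.r 4)
[10] T1.cas  hit  (counter 5, T1.r 4)
[11] T1.load  rd  (counter 5, T1.r 5)
[12] T1.cas  hit  (counter 6, T1.r 5)
[13] T1.load  rd  (counter 6, T1.r 6)
[14] T1.cas  hit  (counter 7, T1.r 6)
[15] T1.load  rd  (counter 7, T1.r 7)
[16] T1.cas  hit  (counter 8, T1.r 7)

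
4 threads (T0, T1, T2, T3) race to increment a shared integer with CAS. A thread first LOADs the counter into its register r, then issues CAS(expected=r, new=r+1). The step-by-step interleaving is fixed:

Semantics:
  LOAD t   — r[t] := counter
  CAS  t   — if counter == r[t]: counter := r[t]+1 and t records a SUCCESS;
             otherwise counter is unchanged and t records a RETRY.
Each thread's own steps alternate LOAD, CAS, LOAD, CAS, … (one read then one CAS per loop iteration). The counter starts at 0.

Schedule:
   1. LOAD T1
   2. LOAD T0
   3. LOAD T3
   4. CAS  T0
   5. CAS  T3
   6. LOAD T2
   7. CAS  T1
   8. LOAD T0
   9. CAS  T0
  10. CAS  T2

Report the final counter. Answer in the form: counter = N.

counter = 2

T1 LOAD — after: cnt=0, r=0 — load
T0 LOAD — after: cnt=0, r=0 — load
T3 LOAD — after: cnt=0, r=0 — load
T0 CAS — after: cnt=1, r=0 — ok
T3 CAS — after: cnt=1, r=0 — retry
T2 LOAD — after: cnt=1, r=1 — load
T1 CAS — after: cnt=1, r=0 — retry
T0 LOAD — after: cnt=1, r=1 — load
T0 CAS — after: cnt=2, r=1 — ok
T2 CAS — after: cnt=2, r=1 — retry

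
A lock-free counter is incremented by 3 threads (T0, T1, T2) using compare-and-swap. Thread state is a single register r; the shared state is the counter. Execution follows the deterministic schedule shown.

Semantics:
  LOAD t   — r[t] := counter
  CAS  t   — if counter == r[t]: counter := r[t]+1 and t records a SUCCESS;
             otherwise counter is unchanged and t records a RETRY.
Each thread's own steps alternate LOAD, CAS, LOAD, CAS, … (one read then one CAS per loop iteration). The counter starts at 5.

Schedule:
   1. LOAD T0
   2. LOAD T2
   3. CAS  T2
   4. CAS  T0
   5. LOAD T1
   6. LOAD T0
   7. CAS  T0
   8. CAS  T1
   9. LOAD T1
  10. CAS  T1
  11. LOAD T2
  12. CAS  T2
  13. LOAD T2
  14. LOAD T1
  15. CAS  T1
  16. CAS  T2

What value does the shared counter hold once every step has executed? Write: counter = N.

counter = 10

   1) LOAD T0:  M=5  r_T0=5
   2) LOAD T2:  M=5  r_T2=5
   3) CAS  T2:  M=6  r_T2=5 ✓
   4) CAS  T0:  M=6  r_T0=5 ✗
   5) LOAD T1:  M=6  r_T1=6
   6) LOAD T0:  M=6  r_T0=6
   7) CAS  T0:  M=7  r_T0=6 ✓
   8) CAS  T1:  M=7  r_T1=6 ✗
   9) LOAD T1:  M=7  r_T1=7
  10) CAS  T1:  M=8  r_T1=7 ✓
  11) LOAD T2:  M=8  r_T2=8
  12) CAS  T2:  M=9  r_T2=8 ✓
  13) LOAD T2:  M=9  r_T2=9
  14) LOAD T1:  M=9  r_T1=9
  15) CAS  T1:  M=10  r_T1=9 ✓
  16) CAS  T2:  M=10  r_T2=9 ✗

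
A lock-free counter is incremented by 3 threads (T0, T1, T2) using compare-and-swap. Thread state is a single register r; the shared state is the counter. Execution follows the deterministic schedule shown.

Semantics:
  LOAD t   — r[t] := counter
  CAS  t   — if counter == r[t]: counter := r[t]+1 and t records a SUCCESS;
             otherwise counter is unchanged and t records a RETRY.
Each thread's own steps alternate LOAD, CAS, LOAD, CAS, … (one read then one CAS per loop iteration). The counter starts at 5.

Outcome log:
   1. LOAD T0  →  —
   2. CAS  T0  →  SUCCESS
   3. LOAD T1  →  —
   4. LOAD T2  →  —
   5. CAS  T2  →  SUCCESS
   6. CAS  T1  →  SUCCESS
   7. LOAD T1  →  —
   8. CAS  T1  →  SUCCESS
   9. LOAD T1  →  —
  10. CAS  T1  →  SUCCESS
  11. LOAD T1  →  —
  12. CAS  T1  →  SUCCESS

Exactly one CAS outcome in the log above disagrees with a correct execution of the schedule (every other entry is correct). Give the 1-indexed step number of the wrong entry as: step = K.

Correct run:
#1 T0 reads 5
#2 T0 CAS(5→6) writes; counter now 6
#3 T1 reads 6
#4 T2 reads 6
#5 T2 CAS(6→7) writes; counter now 7
#6 T1 CAS(6→7) fails; counter now 7
#7 T1 reads 7
#8 T1 CAS(7→8) writes; counter now 8
#9 T1 reads 8
#10 T1 CAS(8→9) writes; counter now 9
#11 T1 reads 9
#12 T1 CAS(9→10) writes; counter now 10
Log disagrees first at step 6.

step = 6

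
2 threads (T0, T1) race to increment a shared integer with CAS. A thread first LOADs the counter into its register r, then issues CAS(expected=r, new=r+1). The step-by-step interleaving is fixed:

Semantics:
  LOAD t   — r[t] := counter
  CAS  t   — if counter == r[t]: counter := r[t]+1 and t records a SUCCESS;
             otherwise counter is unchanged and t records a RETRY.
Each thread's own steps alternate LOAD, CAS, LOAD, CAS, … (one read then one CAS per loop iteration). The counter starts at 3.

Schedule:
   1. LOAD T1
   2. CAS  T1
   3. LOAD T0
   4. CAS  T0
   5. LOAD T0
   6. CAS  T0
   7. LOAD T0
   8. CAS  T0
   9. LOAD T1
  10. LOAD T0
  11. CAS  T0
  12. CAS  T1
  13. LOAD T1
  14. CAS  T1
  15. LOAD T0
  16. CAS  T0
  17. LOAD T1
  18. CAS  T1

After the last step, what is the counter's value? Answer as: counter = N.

counter = 11

step 1: T1 LOAD ⇒ load; ctr=3 reg=3
step 2: T1 CAS ⇒ ok; ctr=4 reg=3
step 3: T0 LOAD ⇒ load; ctr=4 reg=4
step 4: T0 CAS ⇒ ok; ctr=5 reg=4
step 5: T0 LOAD ⇒ load; ctr=5 reg=5
step 6: T0 CAS ⇒ ok; ctr=6 reg=5
step 7: T0 LOAD ⇒ load; ctr=6 reg=6
step 8: T0 CAS ⇒ ok; ctr=7 reg=6
step 9: T1 LOAD ⇒ load; ctr=7 reg=7
step 10: T0 LOAD ⇒ load; ctr=7 reg=7
step 11: T0 CAS ⇒ ok; ctr=8 reg=7
step 12: T1 CAS ⇒ retry; ctr=8 reg=7
step 13: T1 LOAD ⇒ load; ctr=8 reg=8
step 14: T1 CAS ⇒ ok; ctr=9 reg=8
step 15: T0 LOAD ⇒ load; ctr=9 reg=9
step 16: T0 CAS ⇒ ok; ctr=10 reg=9
step 17: T1 LOAD ⇒ load; ctr=10 reg=10
step 18: T1 CAS ⇒ ok; ctr=11 reg=10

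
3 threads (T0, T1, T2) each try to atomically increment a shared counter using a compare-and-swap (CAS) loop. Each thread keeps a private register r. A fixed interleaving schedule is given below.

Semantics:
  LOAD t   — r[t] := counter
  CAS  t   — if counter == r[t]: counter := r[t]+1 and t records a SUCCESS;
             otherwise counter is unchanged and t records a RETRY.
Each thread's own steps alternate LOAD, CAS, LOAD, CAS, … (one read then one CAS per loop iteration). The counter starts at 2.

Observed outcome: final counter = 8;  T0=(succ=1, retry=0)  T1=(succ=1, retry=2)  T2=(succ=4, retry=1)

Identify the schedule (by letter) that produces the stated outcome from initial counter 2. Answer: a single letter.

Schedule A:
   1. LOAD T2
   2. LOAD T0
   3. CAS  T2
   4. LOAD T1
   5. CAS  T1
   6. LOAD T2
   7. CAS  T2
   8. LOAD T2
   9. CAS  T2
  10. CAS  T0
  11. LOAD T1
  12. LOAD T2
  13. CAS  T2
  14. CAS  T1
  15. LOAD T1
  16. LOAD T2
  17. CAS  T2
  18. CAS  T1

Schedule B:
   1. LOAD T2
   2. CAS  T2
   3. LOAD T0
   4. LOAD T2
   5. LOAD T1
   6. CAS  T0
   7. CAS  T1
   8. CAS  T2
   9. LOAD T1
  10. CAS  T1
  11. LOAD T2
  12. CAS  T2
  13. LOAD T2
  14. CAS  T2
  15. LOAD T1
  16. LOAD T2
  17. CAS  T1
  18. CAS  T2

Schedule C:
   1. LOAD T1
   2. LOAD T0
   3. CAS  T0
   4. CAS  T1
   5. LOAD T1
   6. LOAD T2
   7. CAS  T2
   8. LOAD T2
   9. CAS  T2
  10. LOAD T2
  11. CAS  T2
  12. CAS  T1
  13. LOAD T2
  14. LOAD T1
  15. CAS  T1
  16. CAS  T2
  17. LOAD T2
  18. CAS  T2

Tracing schedule C:
T1 LOAD — after: cnt=2, r=2 — load
T0 LOAD — after: cnt=2, r=2 — load
T0 CAS — after: cnt=3, r=2 — ok
T1 CAS — after: cnt=3, r=2 — retry
T1 LOAD — after: cnt=3, r=3 — load
T2 LOAD — after: cnt=3, r=3 — load
T2 CAS — after: cnt=4, r=3 — ok
T2 LOAD — after: cnt=4, r=4 — load
T2 CAS — after: cnt=5, r=4 — ok
T2 LOAD — after: cnt=5, r=5 — load
T2 CAS — after: cnt=6, r=5 — ok
T1 CAS — after: cnt=6, r=3 — retry
T2 LOAD — after: cnt=6, r=6 — load
T1 LOAD — after: cnt=6, r=6 — load
T1 CAS — after: cnt=7, r=6 — ok
T2 CAS — after: cnt=7, r=6 — retry
T2 LOAD — after: cnt=7, r=7 — load
T2 CAS — after: cnt=8, r=7 — ok

C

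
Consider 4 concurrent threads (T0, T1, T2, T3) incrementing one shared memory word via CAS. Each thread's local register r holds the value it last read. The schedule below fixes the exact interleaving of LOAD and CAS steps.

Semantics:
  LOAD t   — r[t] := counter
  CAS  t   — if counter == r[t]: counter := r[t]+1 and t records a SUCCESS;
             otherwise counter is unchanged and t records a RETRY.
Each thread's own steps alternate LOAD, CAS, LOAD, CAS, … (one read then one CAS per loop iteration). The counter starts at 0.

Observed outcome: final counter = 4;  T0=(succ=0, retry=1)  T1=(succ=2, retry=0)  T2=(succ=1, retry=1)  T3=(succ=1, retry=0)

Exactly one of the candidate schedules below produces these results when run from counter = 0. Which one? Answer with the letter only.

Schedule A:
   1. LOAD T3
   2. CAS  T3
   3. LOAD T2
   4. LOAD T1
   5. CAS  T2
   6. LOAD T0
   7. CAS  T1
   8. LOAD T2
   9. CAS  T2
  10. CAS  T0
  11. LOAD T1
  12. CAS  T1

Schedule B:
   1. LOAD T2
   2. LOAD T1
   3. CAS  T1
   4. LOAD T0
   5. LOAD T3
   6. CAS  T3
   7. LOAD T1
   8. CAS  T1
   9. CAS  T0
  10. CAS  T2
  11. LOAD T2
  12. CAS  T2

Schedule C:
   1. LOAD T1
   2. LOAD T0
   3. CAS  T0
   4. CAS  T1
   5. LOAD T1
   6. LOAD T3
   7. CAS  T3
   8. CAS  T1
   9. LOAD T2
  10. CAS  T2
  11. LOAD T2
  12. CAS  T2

B

Tracing schedule B:
#1 T2 reads 0
#2 T1 reads 0
#3 T1 CAS(0→1) writes; counter now 1
#4 T0 reads 1
#5 T3 reads 1
#6 T3 CAS(1→2) writes; counter now 2
#7 T1 reads 2
#8 T1 CAS(2→3) writes; counter now 3
#9 T0 CAS(1→2) fails; counter now 3
#10 T2 CAS(0→1) fails; counter now 3
#11 T2 reads 3
#12 T2 CAS(3→4) writes; counter now 4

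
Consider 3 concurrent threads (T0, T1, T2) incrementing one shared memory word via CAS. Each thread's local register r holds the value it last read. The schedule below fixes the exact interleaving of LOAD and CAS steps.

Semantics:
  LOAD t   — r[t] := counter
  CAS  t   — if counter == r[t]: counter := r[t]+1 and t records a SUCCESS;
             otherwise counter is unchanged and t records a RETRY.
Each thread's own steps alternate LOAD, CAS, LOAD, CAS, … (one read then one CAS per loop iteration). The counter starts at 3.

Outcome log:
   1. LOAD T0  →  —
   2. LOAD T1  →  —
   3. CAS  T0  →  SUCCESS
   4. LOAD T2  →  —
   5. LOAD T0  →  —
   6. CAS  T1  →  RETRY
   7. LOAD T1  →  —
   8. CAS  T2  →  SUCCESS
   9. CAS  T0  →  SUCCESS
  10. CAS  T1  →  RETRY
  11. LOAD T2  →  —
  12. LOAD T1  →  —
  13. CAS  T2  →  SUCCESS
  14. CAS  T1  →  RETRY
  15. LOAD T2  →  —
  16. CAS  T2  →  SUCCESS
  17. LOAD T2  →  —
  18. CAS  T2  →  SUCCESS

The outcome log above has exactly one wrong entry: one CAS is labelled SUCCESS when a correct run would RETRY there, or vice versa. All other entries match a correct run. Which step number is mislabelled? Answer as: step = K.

step = 9

Re-executing:
[1] T0.load  rd  (counter 3, T0.r 3)
[2] T1.load  rd  (counter 3, T1.r 3)
[3] T0.cas  hit  (counter 4, T0.r 3)
[4] T2.load  rd  (counter 4, T2.r 4)
[5] T0.load  rd  (counter 4, T0.r 4)
[6] T1.cas  miss  (counter 4, T1.r 3)
[7] T1.load  rd  (counter 4, T1.r 4)
[8] T2.cas  hit  (counter 5, T2.r 4)
[9] T0.cas  miss  (counter 5, T0.r 4)
[10] T1.cas  miss  (counter 5, T1.r 4)
[11] T2.load  rd  (counter 5, T2.r 5)
[12] T1.load  rd  (counter 5, T1.r 5)
[13] T2.cas  hit  (counter 6, T2.r 5)
[14] T1.cas  miss  (counter 6, T1.r 5)
[15] T2.load  rd  (counter 6, T2.r 6)
[16] T2.cas  hit  (counter 7, T2.r 6)
[17] T2.load  rd  (counter 7, T2.r 7)
[18] T2.cas  hit  (counter 8, T2.r 7)
Flip is step 9.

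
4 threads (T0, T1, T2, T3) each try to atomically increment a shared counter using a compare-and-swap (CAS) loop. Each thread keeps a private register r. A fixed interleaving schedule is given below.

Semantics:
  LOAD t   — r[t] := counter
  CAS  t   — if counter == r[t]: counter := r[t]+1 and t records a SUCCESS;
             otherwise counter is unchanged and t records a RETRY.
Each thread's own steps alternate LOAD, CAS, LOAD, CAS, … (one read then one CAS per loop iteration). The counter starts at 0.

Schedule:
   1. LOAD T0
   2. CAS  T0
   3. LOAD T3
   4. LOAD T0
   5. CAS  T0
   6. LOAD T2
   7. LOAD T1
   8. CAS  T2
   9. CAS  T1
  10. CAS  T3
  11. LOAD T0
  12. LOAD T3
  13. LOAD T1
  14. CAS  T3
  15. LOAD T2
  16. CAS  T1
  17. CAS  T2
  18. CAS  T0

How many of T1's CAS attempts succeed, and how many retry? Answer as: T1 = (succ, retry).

1. LOAD T0 → mem=0 r[T0]=0 [LOAD]
2. CAS T0 → mem=1 r[T0]=0 [OK]
3. LOAD T3 → mem=1 r[T3]=1 [LOAD]
4. LOAD T0 → mem=1 r[T0]=1 [LOAD]
5. CAS T0 → mem=2 r[T0]=1 [OK]
6. LOAD T2 → mem=2 r[T2]=2 [LOAD]
7. LOAD T1 → mem=2 r[T1]=2 [LOAD]
8. CAS T2 → mem=3 r[T2]=2 [OK]
9. CAS T1 → mem=3 r[T1]=2 [RETRY]
10. CAS T3 → mem=3 r[T3]=1 [RETRY]
11. LOAD T0 → mem=3 r[T0]=3 [LOAD]
12. LOAD T3 → mem=3 r[T3]=3 [LOAD]
13. LOAD T1 → mem=3 r[T1]=3 [LOAD]
14. CAS T3 → mem=4 r[T3]=3 [OK]
15. LOAD T2 → mem=4 r[T2]=4 [LOAD]
16. CAS T1 → mem=4 r[T1]=3 [RETRY]
17. CAS T2 → mem=5 r[T2]=4 [OK]
18. CAS T0 → mem=5 r[T0]=3 [RETRY]

T1 = (0, 2)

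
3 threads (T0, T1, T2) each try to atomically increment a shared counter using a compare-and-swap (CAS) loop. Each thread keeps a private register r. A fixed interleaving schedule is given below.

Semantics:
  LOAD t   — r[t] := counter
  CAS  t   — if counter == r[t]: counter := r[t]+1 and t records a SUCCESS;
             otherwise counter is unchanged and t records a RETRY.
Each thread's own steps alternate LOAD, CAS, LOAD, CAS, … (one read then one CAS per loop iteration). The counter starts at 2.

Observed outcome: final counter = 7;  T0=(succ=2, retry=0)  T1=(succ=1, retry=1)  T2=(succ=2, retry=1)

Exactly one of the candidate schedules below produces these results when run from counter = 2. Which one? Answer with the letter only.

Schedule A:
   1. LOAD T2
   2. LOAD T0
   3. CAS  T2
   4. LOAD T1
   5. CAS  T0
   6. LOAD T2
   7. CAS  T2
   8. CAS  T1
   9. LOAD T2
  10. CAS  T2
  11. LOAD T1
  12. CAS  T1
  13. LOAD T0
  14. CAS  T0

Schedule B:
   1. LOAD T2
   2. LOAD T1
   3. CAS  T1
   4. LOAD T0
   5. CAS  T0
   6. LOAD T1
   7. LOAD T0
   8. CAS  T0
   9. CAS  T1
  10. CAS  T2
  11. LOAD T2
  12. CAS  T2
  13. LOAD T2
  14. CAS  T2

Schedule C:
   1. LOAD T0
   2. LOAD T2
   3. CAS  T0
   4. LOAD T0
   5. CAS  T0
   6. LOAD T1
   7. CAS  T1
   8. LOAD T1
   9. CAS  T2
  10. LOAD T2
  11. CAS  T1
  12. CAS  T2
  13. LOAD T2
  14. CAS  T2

B

Tracing schedule B:
[1] T2.load  rd  (counter 2, T2.r 2)
[2] T1.load  rd  (counter 2, T1.r 2)
[3] T1.cas  hit  (counter 3, T1.r 2)
[4] T0.load  rd  (counter 3, T0.r 3)
[5] T0.cas  hit  (counter 4, T0.r 3)
[6] T1.load  rd  (counter 4, T1.r 4)
[7] T0.load  rd  (counter 4, T0.r 4)
[8] T0.cas  hit  (counter 5, T0.r 4)
[9] T1.cas  miss  (counter 5, T1.r 4)
[10] T2.cas  miss  (counter 5, T2.r 2)
[11] T2.load  rd  (counter 5, T2.r 5)
[12] T2.cas  hit  (counter 6, T2.r 5)
[13] T2.load  rd  (counter 6, T2.r 6)
[14] T2.cas  hit  (counter 7, T2.r 6)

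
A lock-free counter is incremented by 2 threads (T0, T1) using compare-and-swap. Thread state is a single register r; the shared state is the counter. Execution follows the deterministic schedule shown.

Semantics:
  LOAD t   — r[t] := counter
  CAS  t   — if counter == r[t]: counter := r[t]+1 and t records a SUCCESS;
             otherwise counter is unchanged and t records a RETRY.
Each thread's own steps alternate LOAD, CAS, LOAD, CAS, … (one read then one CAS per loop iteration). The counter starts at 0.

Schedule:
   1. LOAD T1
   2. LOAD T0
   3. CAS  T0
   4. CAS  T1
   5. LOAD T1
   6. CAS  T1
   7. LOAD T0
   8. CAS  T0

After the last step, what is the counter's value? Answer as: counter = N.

   1) LOAD T1:  M=0  r_T1=0
   2) LOAD T0:  M=0  r_T0=0
   3) CAS  T0:  M=1  r_T0=0 ✓
   4) CAS  T1:  M=1  r_T1=0 ✗
   5) LOAD T1:  M=1  r_T1=1
   6) CAS  T1:  M=2  r_T1=1 ✓
   7) LOAD T0:  M=2  r_T0=2
   8) CAS  T0:  M=3  r_T0=2 ✓

counter = 3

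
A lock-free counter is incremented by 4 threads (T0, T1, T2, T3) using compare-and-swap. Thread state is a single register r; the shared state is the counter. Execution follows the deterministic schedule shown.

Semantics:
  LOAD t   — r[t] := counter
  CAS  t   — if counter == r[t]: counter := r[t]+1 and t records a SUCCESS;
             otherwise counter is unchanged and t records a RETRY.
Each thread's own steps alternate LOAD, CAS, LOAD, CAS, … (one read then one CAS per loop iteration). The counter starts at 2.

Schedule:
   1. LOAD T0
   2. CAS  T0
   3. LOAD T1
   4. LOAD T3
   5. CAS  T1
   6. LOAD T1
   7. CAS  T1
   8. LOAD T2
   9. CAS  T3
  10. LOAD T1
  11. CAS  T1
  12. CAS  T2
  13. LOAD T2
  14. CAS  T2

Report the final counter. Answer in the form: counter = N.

counter = 7

[1] T0.load  rd  (counter 2, T0.r 2)
[2] T0.cas  hit  (counter 3, T0.r 2)
[3] T1.load  rd  (counter 3, T1.r 3)
[4] T3.load  rd  (counter 3, T3.r 3)
[5] T1.cas  hit  (counter 4, T1.r 3)
[6] T1.load  rd  (counter 4, T1.r 4)
[7] T1.cas  hit  (counter 5, T1.r 4)
[8] T2.load  rd  (counter 5, T2.r 5)
[9] T3.cas  miss  (counter 5, T3.r 3)
[10] T1.load  rd  (counter 5, T1.r 5)
[11] T1.cas  hit  (counter 6, T1.r 5)
[12] T2.cas  miss  (counter 6, T2.r 5)
[13] T2.load  rd  (counter 6, T2.r 6)
[14] T2.cas  hit  (counter 7, T2.r 6)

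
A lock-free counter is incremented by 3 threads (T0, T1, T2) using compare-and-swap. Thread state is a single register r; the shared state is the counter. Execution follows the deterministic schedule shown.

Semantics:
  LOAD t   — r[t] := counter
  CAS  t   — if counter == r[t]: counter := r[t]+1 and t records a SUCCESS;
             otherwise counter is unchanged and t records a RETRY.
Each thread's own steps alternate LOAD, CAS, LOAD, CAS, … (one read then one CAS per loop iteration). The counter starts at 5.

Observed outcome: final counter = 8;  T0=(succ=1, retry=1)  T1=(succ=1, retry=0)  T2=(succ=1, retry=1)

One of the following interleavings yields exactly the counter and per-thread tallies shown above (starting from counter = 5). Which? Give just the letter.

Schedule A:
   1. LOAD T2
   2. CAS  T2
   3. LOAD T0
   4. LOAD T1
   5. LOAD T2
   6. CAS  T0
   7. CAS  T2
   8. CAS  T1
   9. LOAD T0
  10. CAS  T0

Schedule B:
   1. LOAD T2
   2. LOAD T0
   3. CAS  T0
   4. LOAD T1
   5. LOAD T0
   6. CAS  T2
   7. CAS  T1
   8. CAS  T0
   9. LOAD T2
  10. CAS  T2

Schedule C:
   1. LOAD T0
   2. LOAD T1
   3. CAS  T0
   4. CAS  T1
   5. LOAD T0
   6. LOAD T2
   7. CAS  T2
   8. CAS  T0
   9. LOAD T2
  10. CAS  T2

B

Tracing schedule B:
1. LOAD T2 → mem=5 r[T2]=5 [LOAD]
2. LOAD T0 → mem=5 r[T0]=5 [LOAD]
3. CAS T0 → mem=6 r[T0]=5 [OK]
4. LOAD T1 → mem=6 r[T1]=6 [LOAD]
5. LOAD T0 → mem=6 r[T0]=6 [LOAD]
6. CAS T2 → mem=6 r[T2]=5 [RETRY]
7. CAS T1 → mem=7 r[T1]=6 [OK]
8. CAS T0 → mem=7 r[T0]=6 [RETRY]
9. LOAD T2 → mem=7 r[T2]=7 [LOAD]
10. CAS T2 → mem=8 r[T2]=7 [OK]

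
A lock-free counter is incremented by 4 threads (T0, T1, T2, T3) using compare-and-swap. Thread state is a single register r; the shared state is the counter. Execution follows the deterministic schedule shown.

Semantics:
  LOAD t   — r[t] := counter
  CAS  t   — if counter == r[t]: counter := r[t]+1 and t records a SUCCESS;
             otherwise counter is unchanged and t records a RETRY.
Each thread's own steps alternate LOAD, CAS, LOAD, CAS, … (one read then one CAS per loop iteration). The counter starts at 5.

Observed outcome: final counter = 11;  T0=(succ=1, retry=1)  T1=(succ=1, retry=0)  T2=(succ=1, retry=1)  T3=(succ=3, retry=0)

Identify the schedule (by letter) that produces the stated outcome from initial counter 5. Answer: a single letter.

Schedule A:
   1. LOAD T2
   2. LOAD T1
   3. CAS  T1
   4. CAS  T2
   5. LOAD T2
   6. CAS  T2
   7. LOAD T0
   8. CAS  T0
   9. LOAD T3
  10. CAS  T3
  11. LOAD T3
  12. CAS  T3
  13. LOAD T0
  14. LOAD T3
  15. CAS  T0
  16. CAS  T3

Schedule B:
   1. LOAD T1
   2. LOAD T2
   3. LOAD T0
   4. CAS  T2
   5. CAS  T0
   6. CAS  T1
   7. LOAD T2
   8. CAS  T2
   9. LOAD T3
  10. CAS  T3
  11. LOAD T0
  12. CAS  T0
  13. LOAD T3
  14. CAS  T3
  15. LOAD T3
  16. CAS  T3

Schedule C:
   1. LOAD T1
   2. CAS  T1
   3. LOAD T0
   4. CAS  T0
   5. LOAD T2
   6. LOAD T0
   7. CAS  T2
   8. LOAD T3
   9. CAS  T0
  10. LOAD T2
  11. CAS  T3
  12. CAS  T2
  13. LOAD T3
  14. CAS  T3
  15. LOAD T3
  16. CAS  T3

C

Tracing schedule C:
   1) LOAD T1:  M=5  r_T1=5
   2) CAS  T1:  M=6  r_T1=5 ✓
   3) LOAD T0:  M=6  r_T0=6
   4) CAS  T0:  M=7  r_T0=6 ✓
   5) LOAD T2:  M=7  r_T2=7
   6) LOAD T0:  M=7  r_T0=7
   7) CAS  T2:  M=8  r_T2=7 ✓
   8) LOAD T3:  M=8  r_T3=8
   9) CAS  T0:  M=8  r_T0=7 ✗
  10) LOAD T2:  M=8  r_T2=8
  11) CAS  T3:  M=9  r_T3=8 ✓
  12) CAS  T2:  M=9  r_T2=8 ✗
  13) LOAD T3:  M=9  r_T3=9
  14) CAS  T3:  M=10  r_T3=9 ✓
  15) LOAD T3:  M=10  r_T3=10
  16) CAS  T3:  M=11  r_T3=10 ✓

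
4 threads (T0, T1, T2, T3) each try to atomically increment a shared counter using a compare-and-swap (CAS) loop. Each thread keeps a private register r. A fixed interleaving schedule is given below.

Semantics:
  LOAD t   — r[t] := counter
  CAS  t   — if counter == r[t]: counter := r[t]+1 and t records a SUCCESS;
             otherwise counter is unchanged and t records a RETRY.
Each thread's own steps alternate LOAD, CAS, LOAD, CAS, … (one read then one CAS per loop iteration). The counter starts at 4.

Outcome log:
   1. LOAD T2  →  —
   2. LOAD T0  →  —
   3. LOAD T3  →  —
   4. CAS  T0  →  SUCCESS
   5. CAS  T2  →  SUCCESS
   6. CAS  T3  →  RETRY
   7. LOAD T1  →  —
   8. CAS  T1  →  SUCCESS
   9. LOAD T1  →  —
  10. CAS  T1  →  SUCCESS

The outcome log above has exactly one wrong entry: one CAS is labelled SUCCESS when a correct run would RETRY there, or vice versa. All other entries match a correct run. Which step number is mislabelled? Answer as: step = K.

step = 5

Reference trace:
#1 T2 reads 4
#2 T0 reads 4
#3 T3 reads 4
#4 T0 CAS(4→5) writes; counter now 5
#5 T2 CAS(4→5) fails; counter now 5
#6 T3 CAS(4→5) fails; counter now 5
#7 T1 reads 5
#8 T1 CAS(5→6) writes; counter now 6
#9 T1 reads 6
#10 T1 CAS(6→7) writes; counter now 7
Log disagrees first at step 5.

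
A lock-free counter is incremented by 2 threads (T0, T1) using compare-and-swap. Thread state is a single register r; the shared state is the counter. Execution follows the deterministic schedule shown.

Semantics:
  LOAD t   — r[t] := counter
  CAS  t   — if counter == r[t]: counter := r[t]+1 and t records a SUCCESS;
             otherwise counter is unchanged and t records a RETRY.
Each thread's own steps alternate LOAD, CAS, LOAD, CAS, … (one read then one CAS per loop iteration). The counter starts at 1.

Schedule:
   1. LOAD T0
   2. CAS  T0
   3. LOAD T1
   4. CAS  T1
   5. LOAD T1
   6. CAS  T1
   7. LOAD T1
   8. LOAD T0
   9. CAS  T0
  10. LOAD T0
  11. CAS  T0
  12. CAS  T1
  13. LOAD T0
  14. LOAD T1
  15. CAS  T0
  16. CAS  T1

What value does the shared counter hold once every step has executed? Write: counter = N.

counter = 7

1. LOAD T0 → mem=1 r[T0]=1 [LOAD]
2. CAS T0 → mem=2 r[T0]=1 [OK]
3. LOAD T1 → mem=2 r[T1]=2 [LOAD]
4. CAS T1 → mem=3 r[T1]=2 [OK]
5. LOAD T1 → mem=3 r[T1]=3 [LOAD]
6. CAS T1 → mem=4 r[T1]=3 [OK]
7. LOAD T1 → mem=4 r[T1]=4 [LOAD]
8. LOAD T0 → mem=4 r[T0]=4 [LOAD]
9. CAS T0 → mem=5 r[T0]=4 [OK]
10. LOAD T0 → mem=5 r[T0]=5 [LOAD]
11. CAS T0 → mem=6 r[T0]=5 [OK]
12. CAS T1 → mem=6 r[T1]=4 [RETRY]
13. LOAD T0 → mem=6 r[T0]=6 [LOAD]
14. LOAD T1 → mem=6 r[T1]=6 [LOAD]
15. CAS T0 → mem=7 r[T0]=6 [OK]
16. CAS T1 → mem=7 r[T1]=6 [RETRY]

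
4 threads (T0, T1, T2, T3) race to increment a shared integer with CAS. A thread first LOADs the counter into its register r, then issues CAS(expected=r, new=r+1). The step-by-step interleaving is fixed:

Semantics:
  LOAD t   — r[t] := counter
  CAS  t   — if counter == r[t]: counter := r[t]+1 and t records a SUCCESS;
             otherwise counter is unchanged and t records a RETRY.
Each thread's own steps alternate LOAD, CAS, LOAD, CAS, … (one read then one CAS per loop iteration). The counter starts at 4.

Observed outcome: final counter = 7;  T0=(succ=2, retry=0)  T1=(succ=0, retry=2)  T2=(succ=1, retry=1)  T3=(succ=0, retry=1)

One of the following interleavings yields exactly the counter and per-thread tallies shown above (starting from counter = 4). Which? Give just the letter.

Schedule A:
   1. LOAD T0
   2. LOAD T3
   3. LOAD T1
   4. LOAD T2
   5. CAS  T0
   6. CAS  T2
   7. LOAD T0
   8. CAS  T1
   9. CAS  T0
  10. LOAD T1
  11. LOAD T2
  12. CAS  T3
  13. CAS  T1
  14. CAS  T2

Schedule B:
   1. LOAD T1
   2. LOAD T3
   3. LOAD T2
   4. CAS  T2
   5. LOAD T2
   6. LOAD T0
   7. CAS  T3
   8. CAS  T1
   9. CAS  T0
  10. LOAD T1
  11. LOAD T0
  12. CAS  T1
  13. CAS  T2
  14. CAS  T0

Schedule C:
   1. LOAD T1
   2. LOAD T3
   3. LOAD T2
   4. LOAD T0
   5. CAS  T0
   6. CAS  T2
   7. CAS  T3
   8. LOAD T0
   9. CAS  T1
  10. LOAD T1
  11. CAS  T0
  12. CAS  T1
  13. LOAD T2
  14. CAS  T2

C

Tracing schedule C:
1. LOAD T1 → mem=4 r[T1]=4 [LOAD]
2. LOAD T3 → mem=4 r[T3]=4 [LOAD]
3. LOAD T2 → mem=4 r[T2]=4 [LOAD]
4. LOAD T0 → mem=4 r[T0]=4 [LOAD]
5. CAS T0 → mem=5 r[T0]=4 [OK]
6. CAS T2 → mem=5 r[T2]=4 [RETRY]
7. CAS T3 → mem=5 r[T3]=4 [RETRY]
8. LOAD T0 → mem=5 r[T0]=5 [LOAD]
9. CAS T1 → mem=5 r[T1]=4 [RETRY]
10. LOAD T1 → mem=5 r[T1]=5 [LOAD]
11. CAS T0 → mem=6 r[T0]=5 [OK]
12. CAS T1 → mem=6 r[T1]=5 [RETRY]
13. LOAD T2 → mem=6 r[T2]=6 [LOAD]
14. CAS T2 → mem=7 r[T2]=6 [OK]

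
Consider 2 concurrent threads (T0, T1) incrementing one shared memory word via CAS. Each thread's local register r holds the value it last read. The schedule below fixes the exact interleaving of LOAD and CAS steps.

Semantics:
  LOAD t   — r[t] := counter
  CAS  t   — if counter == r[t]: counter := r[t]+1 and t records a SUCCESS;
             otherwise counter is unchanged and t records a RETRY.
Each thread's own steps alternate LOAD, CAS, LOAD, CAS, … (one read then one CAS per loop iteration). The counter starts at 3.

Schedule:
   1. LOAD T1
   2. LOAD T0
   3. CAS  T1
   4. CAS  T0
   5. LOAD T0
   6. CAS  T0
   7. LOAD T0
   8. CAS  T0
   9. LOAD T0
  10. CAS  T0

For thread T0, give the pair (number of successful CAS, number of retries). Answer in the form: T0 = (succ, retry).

T0 = (3, 1)

#1 T1 reads 3
#2 T0 reads 3
#3 T1 CAS(3→4) writes; counter now 4
#4 T0 CAS(3→4) fails; counter now 4
#5 T0 reads 4
#6 T0 CAS(4→5) writes; counter now 5
#7 T0 reads 5
#8 T0 CAS(5→6) writes; counter now 6
#9 T0 reads 6
#10 T0 CAS(6→7) writes; counter now 7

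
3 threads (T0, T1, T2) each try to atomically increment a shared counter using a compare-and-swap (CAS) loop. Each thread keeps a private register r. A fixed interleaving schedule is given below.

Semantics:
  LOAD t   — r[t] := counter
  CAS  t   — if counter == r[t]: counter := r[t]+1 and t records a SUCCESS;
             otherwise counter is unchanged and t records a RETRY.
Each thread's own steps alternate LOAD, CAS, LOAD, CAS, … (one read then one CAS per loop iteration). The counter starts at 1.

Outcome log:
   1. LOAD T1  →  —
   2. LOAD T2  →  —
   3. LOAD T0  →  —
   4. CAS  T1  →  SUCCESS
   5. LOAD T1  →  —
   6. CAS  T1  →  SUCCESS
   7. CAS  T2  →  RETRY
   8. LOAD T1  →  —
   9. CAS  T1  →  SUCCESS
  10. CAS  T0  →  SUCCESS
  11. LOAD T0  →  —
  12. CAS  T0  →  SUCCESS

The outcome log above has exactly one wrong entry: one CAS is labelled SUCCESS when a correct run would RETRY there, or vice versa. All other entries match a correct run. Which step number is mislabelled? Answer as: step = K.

step = 10

Reference trace:
   1) LOAD T1:  M=1  r_T1=1
   2) LOAD T2:  M=1  r_T2=1
   3) LOAD T0:  M=1  r_T0=1
   4) CAS  T1:  M=2  r_T1=1 ✓
   5) LOAD T1:  M=2  r_T1=2
   6) CAS  T1:  M=3  r_T1=2 ✓
   7) CAS  T2:  M=3  r_T2=1 ✗
   8) LOAD T1:  M=3  r_T1=3
   9) CAS  T1:  M=4  r_T1=3 ✓
  10) CAS  T0:  M=4  r_T0=1 ✗
  11) LOAD T0:  M=4  r_T0=4
  12) CAS  T0:  M=5  r_T0=4 ✓
Flip is step 10.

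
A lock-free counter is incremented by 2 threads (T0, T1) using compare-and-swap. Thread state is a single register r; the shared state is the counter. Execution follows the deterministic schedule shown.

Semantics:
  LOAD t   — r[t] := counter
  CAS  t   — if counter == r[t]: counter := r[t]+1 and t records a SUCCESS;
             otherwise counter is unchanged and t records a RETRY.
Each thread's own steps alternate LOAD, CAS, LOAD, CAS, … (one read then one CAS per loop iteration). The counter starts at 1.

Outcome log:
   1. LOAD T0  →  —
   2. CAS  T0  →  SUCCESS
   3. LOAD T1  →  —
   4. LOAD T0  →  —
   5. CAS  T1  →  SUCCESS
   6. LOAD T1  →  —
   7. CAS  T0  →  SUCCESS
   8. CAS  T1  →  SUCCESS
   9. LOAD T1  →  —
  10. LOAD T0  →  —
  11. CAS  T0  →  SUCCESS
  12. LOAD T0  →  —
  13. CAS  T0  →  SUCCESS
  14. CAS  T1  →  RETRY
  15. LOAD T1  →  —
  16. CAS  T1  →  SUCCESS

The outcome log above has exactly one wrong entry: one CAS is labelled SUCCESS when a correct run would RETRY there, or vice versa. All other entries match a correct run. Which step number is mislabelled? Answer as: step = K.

step = 7

Re-executing:
T0 LOAD — after: cnt=1, r=1 — load
T0 CAS — after: cnt=2, r=1 — ok
T1 LOAD — after: cnt=2, r=2 — load
T0 LOAD — after: cnt=2, r=2 — load
T1 CAS — after: cnt=3, r=2 — ok
T1 LOAD — after: cnt=3, r=3 — load
T0 CAS — after: cnt=3, r=2 — retry
T1 CAS — after: cnt=4, r=3 — ok
T1 LOAD — after: cnt=4, r=4 — load
T0 LOAD — after: cnt=4, r=4 — load
T0 CAS — after: cnt=5, r=4 — ok
T0 LOAD — after: cnt=5, r=5 — load
T0 CAS — after: cnt=6, r=5 — ok
T1 CAS — after: cnt=6, r=4 — retry
T1 LOAD — after: cnt=6, r=6 — load
T1 CAS — after: cnt=7, r=6 — ok
Mismatch at 7.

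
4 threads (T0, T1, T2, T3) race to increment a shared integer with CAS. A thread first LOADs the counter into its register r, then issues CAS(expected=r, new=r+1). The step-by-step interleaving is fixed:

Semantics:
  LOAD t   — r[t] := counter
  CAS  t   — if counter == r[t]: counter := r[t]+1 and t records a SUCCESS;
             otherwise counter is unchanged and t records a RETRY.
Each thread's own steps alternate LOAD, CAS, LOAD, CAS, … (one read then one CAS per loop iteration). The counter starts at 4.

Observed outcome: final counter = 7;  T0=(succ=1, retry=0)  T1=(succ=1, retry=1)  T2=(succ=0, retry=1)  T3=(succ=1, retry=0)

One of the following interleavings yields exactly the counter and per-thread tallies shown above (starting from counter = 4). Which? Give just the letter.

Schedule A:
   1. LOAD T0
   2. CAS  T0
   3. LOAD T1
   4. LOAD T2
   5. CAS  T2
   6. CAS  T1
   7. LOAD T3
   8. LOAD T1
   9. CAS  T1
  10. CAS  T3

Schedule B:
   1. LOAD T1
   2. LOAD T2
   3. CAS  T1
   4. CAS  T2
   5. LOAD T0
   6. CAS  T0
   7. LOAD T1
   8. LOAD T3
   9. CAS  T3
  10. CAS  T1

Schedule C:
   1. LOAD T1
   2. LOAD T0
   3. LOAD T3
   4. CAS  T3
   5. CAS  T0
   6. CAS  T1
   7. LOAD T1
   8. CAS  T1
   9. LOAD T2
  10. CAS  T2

B

Tracing schedule B:
   1) LOAD T1:  M=4  r_T1=4
   2) LOAD T2:  M=4  r_T2=4
   3) CAS  T1:  M=5  r_T1=4 ✓
   4) CAS  T2:  M=5  r_T2=4 ✗
   5) LOAD T0:  M=5  r_T0=5
   6) CAS  T0:  M=6  r_T0=5 ✓
   7) LOAD T1:  M=6  r_T1=6
   8) LOAD T3:  M=6  r_T3=6
   9) CAS  T3:  M=7  r_T3=6 ✓
  10) CAS  T1:  M=7  r_T1=6 ✗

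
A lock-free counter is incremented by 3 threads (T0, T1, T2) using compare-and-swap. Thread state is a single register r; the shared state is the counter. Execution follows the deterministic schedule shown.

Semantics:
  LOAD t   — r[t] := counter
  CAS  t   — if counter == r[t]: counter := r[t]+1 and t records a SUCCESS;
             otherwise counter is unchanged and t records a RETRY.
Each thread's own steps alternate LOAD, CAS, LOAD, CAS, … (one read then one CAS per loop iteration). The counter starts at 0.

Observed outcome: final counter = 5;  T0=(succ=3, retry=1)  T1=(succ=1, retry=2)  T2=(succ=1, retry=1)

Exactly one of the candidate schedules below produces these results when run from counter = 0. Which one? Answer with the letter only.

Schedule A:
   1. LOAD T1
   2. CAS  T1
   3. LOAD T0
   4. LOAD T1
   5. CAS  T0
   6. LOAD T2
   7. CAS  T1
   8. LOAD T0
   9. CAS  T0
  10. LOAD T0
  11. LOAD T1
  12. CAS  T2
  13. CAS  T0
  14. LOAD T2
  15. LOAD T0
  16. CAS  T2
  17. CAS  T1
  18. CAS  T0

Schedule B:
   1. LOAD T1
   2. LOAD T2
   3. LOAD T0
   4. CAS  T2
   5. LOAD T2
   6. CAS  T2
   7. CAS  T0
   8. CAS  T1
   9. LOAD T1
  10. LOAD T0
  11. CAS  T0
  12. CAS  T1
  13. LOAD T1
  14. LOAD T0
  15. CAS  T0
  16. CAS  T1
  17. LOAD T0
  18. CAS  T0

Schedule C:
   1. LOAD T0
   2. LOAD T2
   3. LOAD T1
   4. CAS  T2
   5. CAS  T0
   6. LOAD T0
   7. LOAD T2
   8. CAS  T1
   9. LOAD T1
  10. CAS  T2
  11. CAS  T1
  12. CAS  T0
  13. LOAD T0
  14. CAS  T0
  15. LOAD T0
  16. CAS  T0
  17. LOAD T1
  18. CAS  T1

Run A:
step 1: T1 LOAD ⇒ load; ctr=0 reg=0
step 2: T1 CAS ⇒ ok; ctr=1 reg=0
step 3: T0 LOAD ⇒ load; ctr=1 reg=1
step 4: T1 LOAD ⇒ load; ctr=1 reg=1
step 5: T0 CAS ⇒ ok; ctr=2 reg=1
step 6: T2 LOAD ⇒ load; ctr=2 reg=2
step 7: T1 CAS ⇒ retry; ctr=2 reg=1
step 8: T0 LOAD ⇒ load; ctr=2 reg=2
step 9: T0 CAS ⇒ ok; ctr=3 reg=2
step 10: T0 LOAD ⇒ load; ctr=3 reg=3
step 11: T1 LOAD ⇒ load; ctr=3 reg=3
step 12: T2 CAS ⇒ retry; ctr=3 reg=2
step 13: T0 CAS ⇒ ok; ctr=4 reg=3
step 14: T2 LOAD ⇒ load; ctr=4 reg=4
step 15: T0 LOAD ⇒ load; ctr=4 reg=4
step 16: T2 CAS ⇒ ok; ctr=5 reg=4
step 17: T1 CAS ⇒ retry; ctr=5 reg=3
step 18: T0 CAS ⇒ retry; ctr=5 reg=4

A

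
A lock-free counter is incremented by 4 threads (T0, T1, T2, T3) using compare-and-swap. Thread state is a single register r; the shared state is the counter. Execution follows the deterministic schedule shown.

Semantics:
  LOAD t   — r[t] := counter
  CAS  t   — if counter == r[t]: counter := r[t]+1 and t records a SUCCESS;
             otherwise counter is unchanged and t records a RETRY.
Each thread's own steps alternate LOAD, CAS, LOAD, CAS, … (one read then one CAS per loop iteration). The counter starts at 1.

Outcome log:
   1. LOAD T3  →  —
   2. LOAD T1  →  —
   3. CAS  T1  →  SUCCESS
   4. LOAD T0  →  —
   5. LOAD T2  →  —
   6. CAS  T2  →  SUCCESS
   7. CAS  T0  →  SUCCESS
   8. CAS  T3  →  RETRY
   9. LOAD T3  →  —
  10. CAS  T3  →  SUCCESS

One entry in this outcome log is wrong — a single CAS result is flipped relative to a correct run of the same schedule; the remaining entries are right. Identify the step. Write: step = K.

step = 7

Re-executing:
1. LOAD T3 → mem=1 r[T3]=1 [LOAD]
2. LOAD T1 → mem=1 r[T1]=1 [LOAD]
3. CAS T1 → mem=2 r[T1]=1 [OK]
4. LOAD T0 → mem=2 r[T0]=2 [LOAD]
5. LOAD T2 → mem=2 r[T2]=2 [LOAD]
6. CAS T2 → mem=3 r[T2]=2 [OK]
7. CAS T0 → mem=3 r[T0]=2 [RETRY]
8. CAS T3 → mem=3 r[T3]=1 [RETRY]
9. LOAD T3 → mem=3 r[T3]=3 [LOAD]
10. CAS T3 → mem=4 r[T3]=3 [OK]
Mismatch at 7.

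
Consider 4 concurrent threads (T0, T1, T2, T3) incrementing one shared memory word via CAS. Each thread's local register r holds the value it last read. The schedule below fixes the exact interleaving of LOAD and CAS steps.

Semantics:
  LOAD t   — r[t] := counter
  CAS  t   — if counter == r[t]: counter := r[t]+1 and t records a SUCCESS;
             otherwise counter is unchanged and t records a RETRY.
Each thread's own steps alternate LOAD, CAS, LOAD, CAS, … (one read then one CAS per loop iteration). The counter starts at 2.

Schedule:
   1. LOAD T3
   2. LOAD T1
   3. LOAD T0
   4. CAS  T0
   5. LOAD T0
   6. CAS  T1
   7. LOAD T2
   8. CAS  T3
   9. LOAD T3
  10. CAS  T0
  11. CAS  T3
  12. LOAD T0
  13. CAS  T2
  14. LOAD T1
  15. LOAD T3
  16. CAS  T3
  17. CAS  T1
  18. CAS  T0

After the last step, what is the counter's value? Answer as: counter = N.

T3 LOAD — after: cnt=2, r=2 — load
T1 LOAD — after: cnt=2, r=2 — load
T0 LOAD — after: cnt=2, r=2 — load
T0 CAS — after: cnt=3, r=2 — ok
T0 LOAD — after: cnt=3, r=3 — load
T1 CAS — after: cnt=3, r=2 — retry
T2 LOAD — after: cnt=3, r=3 — load
T3 CAS — after: cnt=3, r=2 — retry
T3 LOAD — after: cnt=3, r=3 — load
T0 CAS — after: cnt=4, r=3 — ok
T3 CAS — after: cnt=4, r=3 — retry
T0 LOAD — after: cnt=4, r=4 — load
T2 CAS — after: cnt=4, r=3 — retry
T1 LOAD — after: cnt=4, r=4 — load
T3 LOAD — after: cnt=4, r=4 — load
T3 CAS — after: cnt=5, r=4 — ok
T1 CAS — after: cnt=5, r=4 — retry
T0 CAS — after: cnt=5, r=4 — retry

counter = 5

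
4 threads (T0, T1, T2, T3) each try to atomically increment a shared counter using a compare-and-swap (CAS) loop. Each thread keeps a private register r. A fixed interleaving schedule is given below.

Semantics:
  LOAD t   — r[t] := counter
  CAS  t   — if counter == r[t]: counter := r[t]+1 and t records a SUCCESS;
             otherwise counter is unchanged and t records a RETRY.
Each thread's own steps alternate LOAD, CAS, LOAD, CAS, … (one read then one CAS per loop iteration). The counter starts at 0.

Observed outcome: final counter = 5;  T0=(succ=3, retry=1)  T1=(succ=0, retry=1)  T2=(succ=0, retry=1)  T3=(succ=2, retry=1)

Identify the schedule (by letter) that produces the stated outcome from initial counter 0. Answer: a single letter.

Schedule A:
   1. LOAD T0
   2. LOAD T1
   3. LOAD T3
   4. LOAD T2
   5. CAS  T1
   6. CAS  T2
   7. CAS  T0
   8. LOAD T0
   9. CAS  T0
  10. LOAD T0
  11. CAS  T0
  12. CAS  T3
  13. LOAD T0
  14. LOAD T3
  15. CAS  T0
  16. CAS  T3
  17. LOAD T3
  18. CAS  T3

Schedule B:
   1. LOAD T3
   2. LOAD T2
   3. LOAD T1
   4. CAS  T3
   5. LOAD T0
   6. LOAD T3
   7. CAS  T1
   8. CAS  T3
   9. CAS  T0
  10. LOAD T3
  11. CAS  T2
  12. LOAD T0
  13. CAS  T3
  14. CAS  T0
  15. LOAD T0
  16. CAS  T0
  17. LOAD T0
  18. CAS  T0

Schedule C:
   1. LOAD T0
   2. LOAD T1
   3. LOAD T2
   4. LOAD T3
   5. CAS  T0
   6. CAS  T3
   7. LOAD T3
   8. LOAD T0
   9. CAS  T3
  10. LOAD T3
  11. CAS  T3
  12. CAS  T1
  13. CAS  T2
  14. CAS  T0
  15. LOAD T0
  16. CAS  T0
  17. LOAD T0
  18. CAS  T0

C

Simulating candidate C:
T0 LOAD — after: cnt=0, r=0 — load
T1 LOAD — after: cnt=0, r=0 — load
T2 LOAD — after: cnt=0, r=0 — load
T3 LOAD — after: cnt=0, r=0 — load
T0 CAS — after: cnt=1, r=0 — ok
T3 CAS — after: cnt=1, r=0 — retry
T3 LOAD — after: cnt=1, r=1 — load
T0 LOAD — after: cnt=1, r=1 — load
T3 CAS — after: cnt=2, r=1 — ok
T3 LOAD — after: cnt=2, r=2 — load
T3 CAS — after: cnt=3, r=2 — ok
T1 CAS — after: cnt=3, r=0 — retry
T2 CAS — after: cnt=3, r=0 — retry
T0 CAS — after: cnt=3, r=1 — retry
T0 LOAD — after: cnt=3, r=3 — load
T0 CAS — after: cnt=4, r=3 — ok
T0 LOAD — after: cnt=4, r=4 — load
T0 CAS — after: cnt=5, r=4 — ok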